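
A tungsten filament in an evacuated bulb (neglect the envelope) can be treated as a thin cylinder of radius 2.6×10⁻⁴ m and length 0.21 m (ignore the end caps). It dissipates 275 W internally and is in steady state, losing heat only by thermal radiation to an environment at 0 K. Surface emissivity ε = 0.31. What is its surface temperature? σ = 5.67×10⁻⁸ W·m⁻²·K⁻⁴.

T ≈ 2600 K

Steady state: internal power = radiated power, P = εσA T⁴.
Radiating area A = 2πrL = 3.431×10⁻⁴ m².
T⁴ = P/(εσA) = 275/(0.31·5.67×10⁻⁸·3.431×10⁻⁴) = 4.561×10¹³ K⁴.
T = (4.561×10¹³)^(1/4).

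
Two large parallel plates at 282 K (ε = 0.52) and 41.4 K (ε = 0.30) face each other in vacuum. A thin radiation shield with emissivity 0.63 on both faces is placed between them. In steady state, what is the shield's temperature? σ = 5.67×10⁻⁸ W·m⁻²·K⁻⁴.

T_s ≈ 249 K

In steady state the net flux on the hot side equals that on the cold side.
σ(T₁⁴−T_s⁴)/D₁ = σ(T_s⁴−T₂⁴)/D₂, with D₁ = 1/ε₁+1/ε_s−1 = 2.510, D₂ = 1/ε_s+1/ε₂−1 = 3.921.
Solve for T_s⁴: T_s⁴ = (D₂·T₁⁴ + D₁·T₂⁴)/(D₁+D₂) = 3.857×10⁹ K⁴.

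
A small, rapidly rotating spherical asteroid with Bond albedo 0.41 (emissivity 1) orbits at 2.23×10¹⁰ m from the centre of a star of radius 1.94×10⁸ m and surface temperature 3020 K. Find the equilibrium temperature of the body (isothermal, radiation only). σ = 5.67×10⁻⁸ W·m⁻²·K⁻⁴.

T ≈ 175 K

The star's surface emits σT_*⁴; at distance d the flux is S = σT_*⁴(R_*/d)².
S = 5.67×10⁻⁸·(3020)⁴·(1.94×10⁸/2.23×10¹⁰)² = 356.9 W/m².
For an isothermal sphere T⁴ = (1−a)S/(4σ) = 9.286×10⁸ K⁴.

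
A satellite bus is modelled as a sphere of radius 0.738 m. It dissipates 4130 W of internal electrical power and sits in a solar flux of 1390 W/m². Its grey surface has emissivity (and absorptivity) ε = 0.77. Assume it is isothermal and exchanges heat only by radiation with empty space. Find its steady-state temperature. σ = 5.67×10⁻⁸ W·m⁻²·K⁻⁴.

T ≈ 376 K

At steady state, absorbed solar power + internal power = radiated power.
Absorbed: α·S·A_cross = 0.77·1390·1.711 = 1831 W (cross-section πr²).
Total input = 1831 + 4130 = 5961 W.
Radiated: εσ·A_surf·T⁴ with A_surf = 4πr² = 6.844 m².
T⁴ = 5961/(0.77·5.67×10⁻⁸·6.844) = 1.995×10¹⁰ K⁴.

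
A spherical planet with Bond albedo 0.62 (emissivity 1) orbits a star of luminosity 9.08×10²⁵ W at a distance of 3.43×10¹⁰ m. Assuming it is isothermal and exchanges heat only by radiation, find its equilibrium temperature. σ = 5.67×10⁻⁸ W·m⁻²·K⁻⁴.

T ≈ 318 K

First find the stellar flux at distance d: S = L/(4πd²) = 9.08×10²⁵/(4π·(3.43×10¹⁰)²) = 6142 W/m².
For an isothermal sphere, absorbed (1−a)S·πr² = emitted σ·4πr²·T⁴, so T⁴ = (1−a)S/(4σ).
T⁴ = 0.380·6142/(4·5.67×10⁻⁸) = 1.029×10¹⁰ K⁴.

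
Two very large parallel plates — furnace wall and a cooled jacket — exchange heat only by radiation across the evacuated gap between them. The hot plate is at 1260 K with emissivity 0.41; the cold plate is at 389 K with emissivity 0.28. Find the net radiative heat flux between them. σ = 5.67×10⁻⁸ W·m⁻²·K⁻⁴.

q ≈ 28300 W/m²

For two infinite grey parallel plates, q = σ(T₁⁴ − T₂⁴)/(1/ε₁ + 1/ε₂ − 1).
T₁⁴ − T₂⁴ = 2.520×10¹² − 2.290×10¹⁰ = 2.498×10¹² K⁴.
1/ε₁ + 1/ε₂ − 1 = 2.439 + 3.571 − 1 = 5.010.
q = 5.67×10⁻⁸ × 2.498×10¹² / 5.010.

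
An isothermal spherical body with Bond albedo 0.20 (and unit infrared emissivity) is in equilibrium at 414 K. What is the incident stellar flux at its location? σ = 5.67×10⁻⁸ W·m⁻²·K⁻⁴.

S ≈ 8330 W/m²

(1−a)S·πr² = σ·4πr²·T⁴ ⇒ S = 4σT⁴/(1−a).
S = 4·5.67×10⁻⁸·2.938×10¹⁰/0.800.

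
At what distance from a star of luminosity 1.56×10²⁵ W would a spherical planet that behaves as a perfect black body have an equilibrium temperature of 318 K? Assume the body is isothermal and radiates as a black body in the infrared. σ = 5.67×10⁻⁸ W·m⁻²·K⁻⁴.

d ≈ 2.31×10¹⁰ m

For an isothermal black-emitting sphere, (1−a)S·πr² = σ·4πr²·T⁴ ⇒ S = 4σT⁴/(1−a).
S = 4·5.67×10⁻⁸·(318)⁴/1.00 = 2319 W/m².
Flux falls as S = L/(4πd²), so d = √(L/(4πS)) = √(1.56×10²⁵/(4π·2319)).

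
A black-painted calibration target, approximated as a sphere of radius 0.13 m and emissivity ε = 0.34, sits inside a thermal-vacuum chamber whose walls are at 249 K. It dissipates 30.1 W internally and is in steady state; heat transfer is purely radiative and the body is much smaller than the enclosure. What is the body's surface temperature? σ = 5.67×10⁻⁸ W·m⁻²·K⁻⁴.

For a small grey body in a large enclosure, net radiated power = εσA(T⁴ − T_w⁴).
Steady state: P = εσA(T⁴ − T_w⁴) with A = 4πr² = 0.2124 m².
T⁴ = P/(εσA) + T_w⁴ = 30.1/(0.34·5.67×10⁻⁸·0.2124) + (249)⁴
    = 7.352×10⁹ + 3.844×10⁹ = 1.120×10¹⁰ K⁴.

T ≈ 325 K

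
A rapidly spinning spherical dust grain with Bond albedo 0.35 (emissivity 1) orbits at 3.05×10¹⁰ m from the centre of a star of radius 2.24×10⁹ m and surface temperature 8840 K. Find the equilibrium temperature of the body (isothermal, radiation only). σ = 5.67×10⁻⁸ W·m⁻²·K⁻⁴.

T ≈ 1520 K

The star's surface emits σT_*⁴; at distance d the flux is S = σT_*⁴(R_*/d)².
S = 5.67×10⁻⁸·(8840)⁴·(2.24×10⁹/3.05×10¹⁰)² = 1.868×10⁶ W/m².
For an isothermal sphere T⁴ = (1−a)S/(4σ) = 5.353×10¹² K⁴.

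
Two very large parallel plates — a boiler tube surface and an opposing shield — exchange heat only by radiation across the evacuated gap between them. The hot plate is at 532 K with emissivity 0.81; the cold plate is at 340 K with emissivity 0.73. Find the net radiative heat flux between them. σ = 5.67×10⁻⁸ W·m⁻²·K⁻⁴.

q ≈ 2360 W/m²

For two infinite grey parallel plates, q = σ(T₁⁴ − T₂⁴)/(1/ε₁ + 1/ε₂ − 1).
T₁⁴ − T₂⁴ = 8.010×10¹⁰ − 1.336×10¹⁰ = 6.674×10¹⁰ K⁴.
1/ε₁ + 1/ε₂ − 1 = 1.235 + 1.370 − 1 = 1.604.
q = 5.67×10⁻⁸ × 6.674×10¹⁰ / 1.604.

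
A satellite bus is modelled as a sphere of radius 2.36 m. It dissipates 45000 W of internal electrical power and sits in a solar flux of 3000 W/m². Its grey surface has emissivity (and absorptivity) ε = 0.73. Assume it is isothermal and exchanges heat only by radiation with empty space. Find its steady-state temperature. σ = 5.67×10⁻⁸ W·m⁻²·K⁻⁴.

At steady state, absorbed solar power + internal power = radiated power.
Absorbed: α·S·A_cross = 0.73·3000·17.50 = 38320 W (cross-section πr²).
Total input = 38320 + 45000 = 83320 W.
Radiated: εσ·A_surf·T⁴ with A_surf = 4πr² = 69.99 m².
T⁴ = 83320/(0.73·5.67×10⁻⁸·69.99) = 2.876×10¹⁰ K⁴.

T ≈ 412 K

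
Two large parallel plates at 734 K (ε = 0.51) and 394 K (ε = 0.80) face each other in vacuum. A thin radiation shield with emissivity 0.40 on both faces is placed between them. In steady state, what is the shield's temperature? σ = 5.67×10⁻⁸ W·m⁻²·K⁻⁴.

T_s ≈ 614 K

In steady state the net flux on the hot side equals that on the cold side.
σ(T₁⁴−T_s⁴)/D₁ = σ(T_s⁴−T₂⁴)/D₂, with D₁ = 1/ε₁+1/ε_s−1 = 3.461, D₂ = 1/ε_s+1/ε₂−1 = 2.750.
Solve for T_s⁴: T_s⁴ = (D₂·T₁⁴ + D₁·T₂⁴)/(D₁+D₂) = 1.419×10¹¹ K⁴.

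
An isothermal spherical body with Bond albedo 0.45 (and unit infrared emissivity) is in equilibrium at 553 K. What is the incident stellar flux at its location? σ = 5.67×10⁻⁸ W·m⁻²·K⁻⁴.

S ≈ 38600 W/m²

(1−a)S·πr² = σ·4πr²·T⁴ ⇒ S = 4σT⁴/(1−a).
S = 4·5.67×10⁻⁸·9.352×10¹⁰/0.550.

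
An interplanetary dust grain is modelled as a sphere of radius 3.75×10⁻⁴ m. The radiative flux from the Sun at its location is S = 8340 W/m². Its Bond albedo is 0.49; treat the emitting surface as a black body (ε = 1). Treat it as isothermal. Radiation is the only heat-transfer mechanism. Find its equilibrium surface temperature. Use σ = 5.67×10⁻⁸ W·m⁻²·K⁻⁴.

At equilibrium, absorbed power = emitted power.
Absorbing cross-section = πr² = 4.418×10⁻⁷ m²; emitting surface = 4πr² = 1.767×10⁻⁶ m² (ratio 4).
(1−a)S·A_cross = εσ·A_surf·T⁴  ⇒  T⁴ = (1−a)S/(4σ).
T⁴ = 0.510·8340/(4·5.67×10⁻⁸) = 1.875×10¹⁰ K⁴.
T = (1.875×10¹⁰)^(1/4).

T ≈ 370 K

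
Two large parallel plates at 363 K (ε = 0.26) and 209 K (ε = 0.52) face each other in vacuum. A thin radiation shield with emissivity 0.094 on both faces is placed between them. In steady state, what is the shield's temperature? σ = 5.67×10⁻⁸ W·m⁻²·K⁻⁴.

In steady state the net flux on the hot side equals that on the cold side.
σ(T₁⁴−T_s⁴)/D₁ = σ(T_s⁴−T₂⁴)/D₂, with D₁ = 1/ε₁+1/ε_s−1 = 13.48, D₂ = 1/ε_s+1/ε₂−1 = 11.56.
Solve for T_s⁴: T_s⁴ = (D₂·T₁⁴ + D₁·T₂⁴)/(D₁+D₂) = 9.042×10⁹ K⁴.

T_s ≈ 308 K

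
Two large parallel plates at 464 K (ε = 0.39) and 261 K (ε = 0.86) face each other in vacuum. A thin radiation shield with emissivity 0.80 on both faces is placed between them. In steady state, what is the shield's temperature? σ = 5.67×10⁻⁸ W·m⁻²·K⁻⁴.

T_s ≈ 369 K

In steady state the net flux on the hot side equals that on the cold side.
σ(T₁⁴−T_s⁴)/D₁ = σ(T_s⁴−T₂⁴)/D₂, with D₁ = 1/ε₁+1/ε_s−1 = 2.814, D₂ = 1/ε_s+1/ε₂−1 = 1.413.
Solve for T_s⁴: T_s⁴ = (D₂·T₁⁴ + D₁·T₂⁴)/(D₁+D₂) = 1.858×10¹⁰ K⁴.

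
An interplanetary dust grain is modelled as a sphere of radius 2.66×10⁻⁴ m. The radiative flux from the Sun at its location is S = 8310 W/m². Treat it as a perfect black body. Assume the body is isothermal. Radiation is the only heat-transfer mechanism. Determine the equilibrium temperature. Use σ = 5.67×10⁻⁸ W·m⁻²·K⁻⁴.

At equilibrium, absorbed power = emitted power.
Absorbing cross-section = πr² = 2.223×10⁻⁷ m²; emitting surface = 4πr² = 8.891×10⁻⁷ m² (ratio 4).
S·A_cross = εσ·A_surf·T⁴  ⇒  T⁴ = S/(4σ).
T⁴ = 1.00·8310/(4·5.67×10⁻⁸) = 3.664×10¹⁰ K⁴.
T = (3.664×10¹⁰)^(1/4).

T ≈ 438 K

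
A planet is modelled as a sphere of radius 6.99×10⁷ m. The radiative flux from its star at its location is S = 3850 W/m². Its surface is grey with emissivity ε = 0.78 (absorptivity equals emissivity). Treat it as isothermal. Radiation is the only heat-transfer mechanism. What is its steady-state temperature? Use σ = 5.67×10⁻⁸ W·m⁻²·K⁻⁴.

At equilibrium, absorbed power = emitted power.
Absorbing cross-section = πr² = 1.535×10¹⁶ m²; emitting surface = 4πr² = 6.140×10¹⁶ m² (ratio 4).
εS·A_cross = εσ·A_surf·T⁴  ⇒  T⁴ = S/(4σ)   (ε cancels).
T⁴ = 3850/(4·5.67×10⁻⁸) = 1.698×10¹⁰ K⁴.
T = (1.698×10¹⁰)^(1/4).

T ≈ 361 K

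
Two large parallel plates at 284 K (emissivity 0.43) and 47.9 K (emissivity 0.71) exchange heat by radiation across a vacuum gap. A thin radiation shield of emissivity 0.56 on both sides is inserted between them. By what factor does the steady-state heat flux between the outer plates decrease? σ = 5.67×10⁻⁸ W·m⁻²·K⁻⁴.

factor ≈ 1.94

Without shield: q₀ = σΔ(T⁴)/(1/ε₁+1/ε₂−1) with denominator 2.734.
With shield the two gaps are in series; the resistances add: (1/ε₁+1/ε_s−1)+(1/ε_s+1/ε₂−1) = 3.111+2.194 = 5.305.
Heat-flux ratio q₀/q = 5.305/2.734.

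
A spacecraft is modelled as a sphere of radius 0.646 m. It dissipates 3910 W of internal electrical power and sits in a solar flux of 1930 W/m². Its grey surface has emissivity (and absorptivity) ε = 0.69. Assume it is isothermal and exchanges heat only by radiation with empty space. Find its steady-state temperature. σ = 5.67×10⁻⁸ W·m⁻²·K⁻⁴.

T ≈ 407 K

At steady state, absorbed solar power + internal power = radiated power.
Absorbed: α·S·A_cross = 0.69·1930·1.311 = 1746 W (cross-section πr²).
Total input = 1746 + 3910 = 5656 W.
Radiated: εσ·A_surf·T⁴ with A_surf = 4πr² = 5.244 m².
T⁴ = 5656/(0.69·5.67×10⁻⁸·5.244) = 2.757×10¹⁰ K⁴.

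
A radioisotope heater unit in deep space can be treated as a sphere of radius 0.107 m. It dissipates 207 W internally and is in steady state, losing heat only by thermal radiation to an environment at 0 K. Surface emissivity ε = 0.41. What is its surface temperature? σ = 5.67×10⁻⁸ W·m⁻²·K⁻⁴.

T ≈ 499 K

Steady state: internal power = radiated power, P = εσA T⁴.
Radiating area A = 4πr² = 0.1439 m².
T⁴ = P/(εσA) = 207/(0.41·5.67×10⁻⁸·0.1439) = 6.189×10¹⁰ K⁴.
T = (6.189×10¹⁰)^(1/4).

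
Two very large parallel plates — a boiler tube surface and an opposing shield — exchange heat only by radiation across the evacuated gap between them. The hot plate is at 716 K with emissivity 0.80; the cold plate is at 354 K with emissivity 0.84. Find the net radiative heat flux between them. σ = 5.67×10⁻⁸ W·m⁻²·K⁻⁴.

For two infinite grey parallel plates, q = σ(T₁⁴ − T₂⁴)/(1/ε₁ + 1/ε₂ − 1).
T₁⁴ − T₂⁴ = 2.628×10¹¹ − 1.570×10¹⁰ = 2.471×10¹¹ K⁴.
1/ε₁ + 1/ε₂ − 1 = 1.250 + 1.190 − 1 = 1.440.
q = 5.67×10⁻⁸ × 2.471×10¹¹ / 1.440.

q ≈ 9730 W/m²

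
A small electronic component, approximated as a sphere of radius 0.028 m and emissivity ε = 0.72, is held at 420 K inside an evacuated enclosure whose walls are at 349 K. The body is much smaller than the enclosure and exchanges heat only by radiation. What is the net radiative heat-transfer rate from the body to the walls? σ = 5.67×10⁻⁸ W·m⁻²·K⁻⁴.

P_net ≈ 6.55 W

For a small grey body in a large enclosure: P_net = εσA(T_body⁴ − T_wall⁴).
A = 4πr² = 0.009852 m²; T_body⁴ − T_wall⁴ = 3.112×10¹⁰ − 1.484×10¹⁰ = 1.628×10¹⁰ K⁴.
|P_net| = 0.72·5.67×10⁻⁸·0.009852·1.628×10¹⁰.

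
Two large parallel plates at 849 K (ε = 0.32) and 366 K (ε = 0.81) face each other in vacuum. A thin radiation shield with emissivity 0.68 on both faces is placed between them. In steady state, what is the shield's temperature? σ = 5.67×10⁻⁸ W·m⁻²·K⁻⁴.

T_s ≈ 651 K

In steady state the net flux on the hot side equals that on the cold side.
σ(T₁⁴−T_s⁴)/D₁ = σ(T_s⁴−T₂⁴)/D₂, with D₁ = 1/ε₁+1/ε_s−1 = 3.596, D₂ = 1/ε_s+1/ε₂−1 = 1.705.
Solve for T_s⁴: T_s⁴ = (D₂·T₁⁴ + D₁·T₂⁴)/(D₁+D₂) = 1.793×10¹¹ K⁴.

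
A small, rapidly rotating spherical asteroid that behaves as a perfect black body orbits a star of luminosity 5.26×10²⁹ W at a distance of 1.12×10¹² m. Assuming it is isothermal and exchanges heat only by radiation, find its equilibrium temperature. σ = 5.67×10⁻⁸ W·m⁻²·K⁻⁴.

First find the stellar flux at distance d: S = L/(4πd²) = 5.26×10²⁹/(4π·(1.12×10¹²)²) = 33370 W/m².
For an isothermal sphere, absorbed (1−a)S·πr² = emitted σ·4πr²·T⁴, so T⁴ = (1−a)S/(4σ).
T⁴ = 1.00·33370/(4·5.67×10⁻⁸) = 1.471×10¹¹ K⁴.

T ≈ 619 K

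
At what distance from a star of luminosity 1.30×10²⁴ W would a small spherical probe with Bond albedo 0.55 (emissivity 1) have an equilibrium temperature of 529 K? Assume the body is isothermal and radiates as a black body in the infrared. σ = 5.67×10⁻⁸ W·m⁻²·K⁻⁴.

d ≈ 1.62×10⁹ m

For an isothermal black-emitting sphere, (1−a)S·πr² = σ·4πr²·T⁴ ⇒ S = 4σT⁴/(1−a).
S = 4·5.67×10⁻⁸·(529)⁴/0.450 = 39470 W/m².
Flux falls as S = L/(4πd²), so d = √(L/(4πS)) = √(1.30×10²⁴/(4π·39470)).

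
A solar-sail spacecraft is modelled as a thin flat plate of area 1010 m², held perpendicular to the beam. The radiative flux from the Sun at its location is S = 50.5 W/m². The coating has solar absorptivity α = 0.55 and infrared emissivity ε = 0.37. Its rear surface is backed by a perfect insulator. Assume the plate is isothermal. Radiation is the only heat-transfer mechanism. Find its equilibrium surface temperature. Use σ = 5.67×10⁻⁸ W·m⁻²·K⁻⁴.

T ≈ 191 K

At equilibrium, absorbed power = emitted power.
Absorbing cross-section = A = 1010 m²; emitting surface = A = 1010 m² (ratio 1).
αS·A_cross = εσ·A_surf·T⁴  ⇒  T⁴ = αS/(ε·1σ).
T⁴ = 0.550·50.5/(0.37·1·5.67×10⁻⁸) = 1.324×10⁹ K⁴.
T = (1.324×10⁹)^(1/4).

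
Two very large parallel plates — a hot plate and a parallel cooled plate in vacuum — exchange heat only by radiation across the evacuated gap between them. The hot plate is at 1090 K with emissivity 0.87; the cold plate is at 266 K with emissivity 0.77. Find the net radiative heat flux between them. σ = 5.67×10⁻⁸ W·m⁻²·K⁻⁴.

For two infinite grey parallel plates, q = σ(T₁⁴ − T₂⁴)/(1/ε₁ + 1/ε₂ − 1).
T₁⁴ − T₂⁴ = 1.412×10¹² − 5.006×10⁹ = 1.407×10¹² K⁴.
1/ε₁ + 1/ε₂ − 1 = 1.149 + 1.299 − 1 = 1.448.
q = 5.67×10⁻⁸ × 1.407×10¹² / 1.448.

q ≈ 55100 W/m²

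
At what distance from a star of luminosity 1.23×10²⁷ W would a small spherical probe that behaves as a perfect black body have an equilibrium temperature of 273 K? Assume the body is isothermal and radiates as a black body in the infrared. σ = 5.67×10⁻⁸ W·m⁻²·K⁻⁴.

d ≈ 2.79×10¹¹ m

For an isothermal black-emitting sphere, (1−a)S·πr² = σ·4πr²·T⁴ ⇒ S = 4σT⁴/(1−a).
S = 4·5.67×10⁻⁸·(273)⁴/1.00 = 1260 W/m².
Flux falls as S = L/(4πd²), so d = √(L/(4πS)) = √(1.23×10²⁷/(4π·1260)).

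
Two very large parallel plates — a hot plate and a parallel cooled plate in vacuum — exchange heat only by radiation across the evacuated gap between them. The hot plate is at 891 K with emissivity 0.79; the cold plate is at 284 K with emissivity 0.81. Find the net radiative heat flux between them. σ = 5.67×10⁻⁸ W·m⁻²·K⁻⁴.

For two infinite grey parallel plates, q = σ(T₁⁴ − T₂⁴)/(1/ε₁ + 1/ε₂ − 1).
T₁⁴ − T₂⁴ = 6.302×10¹¹ − 6.505×10⁹ = 6.237×10¹¹ K⁴.
1/ε₁ + 1/ε₂ − 1 = 1.266 + 1.235 − 1 = 1.500.
q = 5.67×10⁻⁸ × 6.237×10¹¹ / 1.500.

q ≈ 23600 W/m²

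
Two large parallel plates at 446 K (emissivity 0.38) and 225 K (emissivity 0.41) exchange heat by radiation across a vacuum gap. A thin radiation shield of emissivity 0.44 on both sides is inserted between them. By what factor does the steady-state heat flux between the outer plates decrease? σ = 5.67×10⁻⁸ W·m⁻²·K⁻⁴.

Without shield: q₀ = σΔ(T⁴)/(1/ε₁+1/ε₂−1) with denominator 4.071.
With shield the two gaps are in series; the resistances add: (1/ε₁+1/ε_s−1)+(1/ε_s+1/ε₂−1) = 3.904+3.712 = 7.616.
Heat-flux ratio q₀/q = 7.616/4.071.

factor ≈ 1.87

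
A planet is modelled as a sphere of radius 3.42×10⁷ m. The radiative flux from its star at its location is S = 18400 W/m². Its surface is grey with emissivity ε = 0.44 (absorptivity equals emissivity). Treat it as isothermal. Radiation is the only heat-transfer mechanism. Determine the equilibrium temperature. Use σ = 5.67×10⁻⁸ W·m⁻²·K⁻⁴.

At equilibrium, absorbed power = emitted power.
Absorbing cross-section = πr² = 3.675×10¹⁵ m²; emitting surface = 4πr² = 1.470×10¹⁶ m² (ratio 4).
εS·A_cross = εσ·A_surf·T⁴  ⇒  T⁴ = S/(4σ)   (ε cancels).
T⁴ = 18400/(4·5.67×10⁻⁸) = 8.113×10¹⁰ K⁴.
T = (8.113×10¹⁰)^(1/4).

T ≈ 534 K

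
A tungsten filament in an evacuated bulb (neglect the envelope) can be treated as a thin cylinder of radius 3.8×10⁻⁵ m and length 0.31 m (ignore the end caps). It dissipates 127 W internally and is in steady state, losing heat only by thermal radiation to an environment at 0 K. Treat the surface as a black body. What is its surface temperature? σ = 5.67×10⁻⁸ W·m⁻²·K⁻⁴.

T ≈ 2350 K

Steady state: internal power = radiated power, P = εσA T⁴.
Radiating area A = 2πrL = 7.402×10⁻⁵ m².
T⁴ = P/(εσA) = 127/(1.0·5.67×10⁻⁸·7.402×10⁻⁵) = 3.026×10¹³ K⁴.
T = (3.026×10¹³)^(1/4).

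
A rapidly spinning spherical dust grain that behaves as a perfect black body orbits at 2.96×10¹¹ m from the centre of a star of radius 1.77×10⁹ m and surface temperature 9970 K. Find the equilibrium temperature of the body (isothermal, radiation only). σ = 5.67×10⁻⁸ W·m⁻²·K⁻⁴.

The star's surface emits σT_*⁴; at distance d the flux is S = σT_*⁴(R_*/d)².
S = 5.67×10⁻⁸·(9970)⁴·(1.77×10⁹/2.96×10¹¹)² = 20030 W/m².
For an isothermal sphere T⁴ = (1−a)S/(4σ) = 8.833×10¹⁰ K⁴.

T ≈ 545 K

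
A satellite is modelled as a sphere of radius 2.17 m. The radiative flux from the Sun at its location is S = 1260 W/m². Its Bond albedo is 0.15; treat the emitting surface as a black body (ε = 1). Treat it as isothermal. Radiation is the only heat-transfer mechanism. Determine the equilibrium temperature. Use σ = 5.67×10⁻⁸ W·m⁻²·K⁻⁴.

At equilibrium, absorbed power = emitted power.
Absorbing cross-section = πr² = 14.79 m²; emitting surface = 4πr² = 59.17 m² (ratio 4).
(1−a)S·A_cross = εσ·A_surf·T⁴  ⇒  T⁴ = (1−a)S/(4σ).
T⁴ = 0.850·1260/(4·5.67×10⁻⁸) = 4.722×10⁹ K⁴.
T = (4.722×10⁹)^(1/4).

T ≈ 262 K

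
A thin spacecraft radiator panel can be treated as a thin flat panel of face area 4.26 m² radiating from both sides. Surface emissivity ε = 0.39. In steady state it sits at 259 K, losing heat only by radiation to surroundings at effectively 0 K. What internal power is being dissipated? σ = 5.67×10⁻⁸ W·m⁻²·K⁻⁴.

Steady state: P = εσA T⁴.
A = 2·4.26 = 8.520 m²; T⁴ = (259)⁴ = 4.500×10⁹ K⁴.
P = 0.39 × 5.67×10⁻⁸ × 8.520 × 4.500×10⁹.

P ≈ 848 W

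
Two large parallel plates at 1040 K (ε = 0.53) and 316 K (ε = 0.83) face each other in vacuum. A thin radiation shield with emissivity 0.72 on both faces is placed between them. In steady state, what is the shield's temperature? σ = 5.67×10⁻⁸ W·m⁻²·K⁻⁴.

In steady state the net flux on the hot side equals that on the cold side.
σ(T₁⁴−T_s⁴)/D₁ = σ(T_s⁴−T₂⁴)/D₂, with D₁ = 1/ε₁+1/ε_s−1 = 2.276, D₂ = 1/ε_s+1/ε₂−1 = 1.594.
Solve for T_s⁴: T_s⁴ = (D₂·T₁⁴ + D₁·T₂⁴)/(D₁+D₂) = 4.877×10¹¹ K⁴.

T_s ≈ 836 K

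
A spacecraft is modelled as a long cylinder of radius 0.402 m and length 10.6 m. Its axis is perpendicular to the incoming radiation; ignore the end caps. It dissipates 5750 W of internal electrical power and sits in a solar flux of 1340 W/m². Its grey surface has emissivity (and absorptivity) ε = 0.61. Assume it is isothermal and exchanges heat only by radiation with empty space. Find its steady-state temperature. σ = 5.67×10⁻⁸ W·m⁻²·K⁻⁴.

T ≈ 342 K

At steady state, absorbed solar power + internal power = radiated power.
Absorbed: α·S·A_cross = 0.61·1340·8.522 = 6966 W (cross-section 2rL).
Total input = 6966 + 5750 = 12720 W.
Radiated: εσ·A_surf·T⁴ with A_surf = 2πrL = 26.77 m².
T⁴ = 12720/(0.61·5.67×10⁻⁸·26.77) = 1.373×10¹⁰ K⁴.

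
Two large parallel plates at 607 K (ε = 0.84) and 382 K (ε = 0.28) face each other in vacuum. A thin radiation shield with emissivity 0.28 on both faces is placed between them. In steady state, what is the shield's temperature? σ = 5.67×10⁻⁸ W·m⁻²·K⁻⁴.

In steady state the net flux on the hot side equals that on the cold side.
σ(T₁⁴−T_s⁴)/D₁ = σ(T_s⁴−T₂⁴)/D₂, with D₁ = 1/ε₁+1/ε_s−1 = 3.762, D₂ = 1/ε_s+1/ε₂−1 = 6.143.
Solve for T_s⁴: T_s⁴ = (D₂·T₁⁴ + D₁·T₂⁴)/(D₁+D₂) = 9.228×10¹⁰ K⁴.

T_s ≈ 551 K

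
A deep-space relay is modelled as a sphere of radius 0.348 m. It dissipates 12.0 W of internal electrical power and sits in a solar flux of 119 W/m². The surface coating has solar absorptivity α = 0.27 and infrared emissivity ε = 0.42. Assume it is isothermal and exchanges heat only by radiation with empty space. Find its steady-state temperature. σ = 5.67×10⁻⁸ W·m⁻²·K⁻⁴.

T ≈ 161 K

At steady state, absorbed solar power + internal power = radiated power.
Absorbed: α·S·A_cross = 0.27·119·0.3805 = 12.22 W (cross-section πr²).
Total input = 12.22 + 12.0 = 24.22 W.
Radiated: εσ·A_surf·T⁴ with A_surf = 4πr² = 1.522 m².
T⁴ = 24.22/(0.42·5.67×10⁻⁸·1.522) = 6.684×10⁸ K⁴.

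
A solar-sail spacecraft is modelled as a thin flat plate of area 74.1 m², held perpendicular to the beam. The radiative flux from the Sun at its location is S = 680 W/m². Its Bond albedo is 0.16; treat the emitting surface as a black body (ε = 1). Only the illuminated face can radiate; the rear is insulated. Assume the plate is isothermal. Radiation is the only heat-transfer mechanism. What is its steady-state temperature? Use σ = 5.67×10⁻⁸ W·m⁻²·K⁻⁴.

T ≈ 317 K

At equilibrium, absorbed power = emitted power.
Absorbing cross-section = A = 74.10 m²; emitting surface = A = 74.10 m² (ratio 1).
(1−a)S·A_cross = εσ·A_surf·T⁴  ⇒  T⁴ = (1−a)S/(1σ).
T⁴ = 0.840·680/(1·5.67×10⁻⁸) = 1.007×10¹⁰ K⁴.
T = (1.007×10¹⁰)^(1/4).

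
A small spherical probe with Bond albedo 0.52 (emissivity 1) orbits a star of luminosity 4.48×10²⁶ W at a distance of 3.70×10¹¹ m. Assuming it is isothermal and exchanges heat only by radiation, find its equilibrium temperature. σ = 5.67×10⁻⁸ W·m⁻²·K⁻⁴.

First find the stellar flux at distance d: S = L/(4πd²) = 4.48×10²⁶/(4π·(3.70×10¹¹)²) = 260.4 W/m².
For an isothermal sphere, absorbed (1−a)S·πr² = emitted σ·4πr²·T⁴, so T⁴ = (1−a)S/(4σ).
T⁴ = 0.480·260.4/(4·5.67×10⁻⁸) = 5.511×10⁸ K⁴.

T ≈ 153 K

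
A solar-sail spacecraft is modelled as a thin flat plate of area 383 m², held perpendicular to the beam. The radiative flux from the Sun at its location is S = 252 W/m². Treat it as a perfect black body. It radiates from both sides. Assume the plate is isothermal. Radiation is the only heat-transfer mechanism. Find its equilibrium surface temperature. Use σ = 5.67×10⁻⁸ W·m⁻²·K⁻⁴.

T ≈ 217 K

At equilibrium, absorbed power = emitted power.
Absorbing cross-section = A = 383.0 m²; emitting surface = 2A = 766.0 m² (ratio 2).
S·A_cross = εσ·A_surf·T⁴  ⇒  T⁴ = S/(2σ).
T⁴ = 1.00·252/(2·5.67×10⁻⁸) = 2.222×10⁹ K⁴.
T = (2.222×10⁹)^(1/4).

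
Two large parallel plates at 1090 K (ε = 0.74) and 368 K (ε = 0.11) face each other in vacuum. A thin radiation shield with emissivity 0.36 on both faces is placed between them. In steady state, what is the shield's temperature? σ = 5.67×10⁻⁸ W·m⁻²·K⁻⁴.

T_s ≈ 1020 K

In steady state the net flux on the hot side equals that on the cold side.
σ(T₁⁴−T_s⁴)/D₁ = σ(T_s⁴−T₂⁴)/D₂, with D₁ = 1/ε₁+1/ε_s−1 = 3.129, D₂ = 1/ε_s+1/ε₂−1 = 10.87.
Solve for T_s⁴: T_s⁴ = (D₂·T₁⁴ + D₁·T₂⁴)/(D₁+D₂) = 1.100×10¹² K⁴.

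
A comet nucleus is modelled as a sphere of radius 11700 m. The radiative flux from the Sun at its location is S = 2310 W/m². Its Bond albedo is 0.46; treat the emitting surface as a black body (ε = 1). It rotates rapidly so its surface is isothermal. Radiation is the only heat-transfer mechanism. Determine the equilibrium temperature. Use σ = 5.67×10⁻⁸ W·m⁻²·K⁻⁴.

T ≈ 272 K

At equilibrium, absorbed power = emitted power.
Absorbing cross-section = πr² = 4.301×10⁸ m²; emitting surface = 4πr² = 1.720×10⁹ m² (ratio 4).
(1−a)S·A_cross = εσ·A_surf·T⁴  ⇒  T⁴ = (1−a)S/(4σ).
T⁴ = 0.540·2310/(4·5.67×10⁻⁸) = 5.500×10⁹ K⁴.
T = (5.500×10⁹)^(1/4).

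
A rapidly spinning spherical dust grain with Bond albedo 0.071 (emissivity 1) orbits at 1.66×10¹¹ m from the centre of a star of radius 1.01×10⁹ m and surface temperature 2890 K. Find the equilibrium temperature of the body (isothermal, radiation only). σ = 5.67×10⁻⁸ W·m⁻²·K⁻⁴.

The star's surface emits σT_*⁴; at distance d the flux is S = σT_*⁴(R_*/d)².
S = 5.67×10⁻⁸·(2890)⁴·(1.01×10⁹/1.66×10¹¹)² = 146.4 W/m².
For an isothermal sphere T⁴ = (1−a)S/(4σ) = 5.998×10⁸ K⁴.

T ≈ 156 K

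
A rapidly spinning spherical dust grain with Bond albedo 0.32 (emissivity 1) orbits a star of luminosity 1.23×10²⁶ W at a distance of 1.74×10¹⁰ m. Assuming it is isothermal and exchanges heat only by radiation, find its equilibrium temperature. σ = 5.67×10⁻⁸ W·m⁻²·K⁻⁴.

First find the stellar flux at distance d: S = L/(4πd²) = 1.23×10²⁶/(4π·(1.74×10¹⁰)²) = 32330 W/m².
For an isothermal sphere, absorbed (1−a)S·πr² = emitted σ·4πr²·T⁴, so T⁴ = (1−a)S/(4σ).
T⁴ = 0.680·32330/(4·5.67×10⁻⁸) = 9.693×10¹⁰ K⁴.

T ≈ 558 K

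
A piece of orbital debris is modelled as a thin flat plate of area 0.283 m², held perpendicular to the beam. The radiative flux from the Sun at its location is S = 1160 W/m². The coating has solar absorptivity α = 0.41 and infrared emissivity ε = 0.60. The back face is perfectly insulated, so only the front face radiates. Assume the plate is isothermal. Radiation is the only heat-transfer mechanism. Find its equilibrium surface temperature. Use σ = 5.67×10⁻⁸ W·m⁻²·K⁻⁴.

T ≈ 344 K

At equilibrium, absorbed power = emitted power.
Absorbing cross-section = A = 0.2830 m²; emitting surface = A = 0.2830 m² (ratio 1).
αS·A_cross = εσ·A_surf·T⁴  ⇒  T⁴ = αS/(ε·1σ).
T⁴ = 0.410·1160/(0.60·1·5.67×10⁻⁸) = 1.398×10¹⁰ K⁴.
T = (1.398×10¹⁰)^(1/4).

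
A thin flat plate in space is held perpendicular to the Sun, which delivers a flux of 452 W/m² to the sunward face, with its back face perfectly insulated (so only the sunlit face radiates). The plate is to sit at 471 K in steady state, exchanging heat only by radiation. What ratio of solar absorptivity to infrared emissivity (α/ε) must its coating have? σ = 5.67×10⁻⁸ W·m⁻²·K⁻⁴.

Balance: αS·A = εσ·1A·T⁴ ⇒ α/ε = σT⁴/S.
α/ε = 5.67×10⁻⁸·(471)⁴/452 = 5.67×10⁻⁸·4.921×10¹⁰/452.

α/ε ≈ 6.17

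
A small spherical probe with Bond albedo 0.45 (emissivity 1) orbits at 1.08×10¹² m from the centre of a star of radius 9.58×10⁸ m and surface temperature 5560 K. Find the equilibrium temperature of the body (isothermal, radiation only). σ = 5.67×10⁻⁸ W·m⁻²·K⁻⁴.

The star's surface emits σT_*⁴; at distance d the flux is S = σT_*⁴(R_*/d)².
S = 5.67×10⁻⁸·(5560)⁴·(9.58×10⁸/1.08×10¹²)² = 42.63 W/m².
For an isothermal sphere T⁴ = (1−a)S/(4σ) = 1.034×10⁸ K⁴.

T ≈ 101 K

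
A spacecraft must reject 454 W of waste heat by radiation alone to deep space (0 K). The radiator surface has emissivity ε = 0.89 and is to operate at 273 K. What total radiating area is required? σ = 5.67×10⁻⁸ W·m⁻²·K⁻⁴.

A ≈ 1.62 m²

P = εσA T⁴ ⇒ A = P/(εσT⁴).
T⁴ = 5.555×10⁹ K⁴.
A = 454/(0.89 × 5.67×10⁻⁸ × 5.555×10⁹).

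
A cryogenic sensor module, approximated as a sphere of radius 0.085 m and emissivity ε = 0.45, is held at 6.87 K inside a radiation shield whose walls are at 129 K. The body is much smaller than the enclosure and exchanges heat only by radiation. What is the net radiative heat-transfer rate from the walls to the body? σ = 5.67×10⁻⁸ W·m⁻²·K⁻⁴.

For a small grey body in a large enclosure: P_net = εσA(T_body⁴ − T_wall⁴).
A = 4πr² = 0.09079 m²; T_body⁴ − T_wall⁴ = 2228 − 2.769×10⁸ = -2.769×10⁸ K⁴.
|P_net| = 0.45·5.67×10⁻⁸·0.09079·2.769×10⁸.

P_net ≈ 0.642 W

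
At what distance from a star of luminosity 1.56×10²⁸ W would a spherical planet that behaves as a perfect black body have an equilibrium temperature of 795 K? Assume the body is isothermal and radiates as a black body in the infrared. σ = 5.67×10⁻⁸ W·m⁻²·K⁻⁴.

For an isothermal black-emitting sphere, (1−a)S·πr² = σ·4πr²·T⁴ ⇒ S = 4σT⁴/(1−a).
S = 4·5.67×10⁻⁸·(795)⁴/1.00 = 90600 W/m².
Flux falls as S = L/(4πd²), so d = √(L/(4πS)) = √(1.56×10²⁸/(4π·90600)).

d ≈ 1.17×10¹¹ m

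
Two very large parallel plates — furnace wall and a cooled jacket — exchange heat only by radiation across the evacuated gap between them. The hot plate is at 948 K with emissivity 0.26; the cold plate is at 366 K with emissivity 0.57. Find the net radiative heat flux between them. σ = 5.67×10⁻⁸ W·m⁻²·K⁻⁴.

For two infinite grey parallel plates, q = σ(T₁⁴ − T₂⁴)/(1/ε₁ + 1/ε₂ − 1).
T₁⁴ − T₂⁴ = 8.077×10¹¹ − 1.794×10¹⁰ = 7.897×10¹¹ K⁴.
1/ε₁ + 1/ε₂ − 1 = 3.846 + 1.754 − 1 = 4.601.
q = 5.67×10⁻⁸ × 7.897×10¹¹ / 4.601.

q ≈ 9730 W/m²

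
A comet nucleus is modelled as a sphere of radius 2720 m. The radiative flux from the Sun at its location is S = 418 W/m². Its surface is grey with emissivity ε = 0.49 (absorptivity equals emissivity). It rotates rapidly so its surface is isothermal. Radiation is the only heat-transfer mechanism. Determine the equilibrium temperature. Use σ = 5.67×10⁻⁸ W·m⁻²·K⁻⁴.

At equilibrium, absorbed power = emitted power.
Absorbing cross-section = πr² = 2.324×10⁷ m²; emitting surface = 4πr² = 9.297×10⁷ m² (ratio 4).
εS·A_cross = εσ·A_surf·T⁴  ⇒  T⁴ = S/(4σ)   (ε cancels).
T⁴ = 418/(4·5.67×10⁻⁸) = 1.843×10⁹ K⁴.
T = (1.843×10⁹)^(1/4).

T ≈ 207 K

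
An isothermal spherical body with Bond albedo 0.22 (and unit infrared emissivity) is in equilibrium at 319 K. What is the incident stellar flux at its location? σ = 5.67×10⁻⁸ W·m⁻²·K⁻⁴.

S ≈ 3010 W/m²

(1−a)S·πr² = σ·4πr²·T⁴ ⇒ S = 4σT⁴/(1−a).
S = 4·5.67×10⁻⁸·1.036×10¹⁰/0.780.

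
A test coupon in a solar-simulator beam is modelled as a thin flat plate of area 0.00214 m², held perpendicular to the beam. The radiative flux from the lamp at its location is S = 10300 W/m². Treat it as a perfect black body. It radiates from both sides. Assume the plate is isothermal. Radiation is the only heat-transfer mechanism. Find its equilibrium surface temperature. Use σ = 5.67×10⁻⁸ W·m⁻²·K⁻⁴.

T ≈ 549 K

At equilibrium, absorbed power = emitted power.
Absorbing cross-section = A = 0.002140 m²; emitting surface = 2A = 0.004280 m² (ratio 2).
S·A_cross = εσ·A_surf·T⁴  ⇒  T⁴ = S/(2σ).
T⁴ = 1.00·10300/(2·5.67×10⁻⁸) = 9.083×10¹⁰ K⁴.
T = (9.083×10¹⁰)^(1/4).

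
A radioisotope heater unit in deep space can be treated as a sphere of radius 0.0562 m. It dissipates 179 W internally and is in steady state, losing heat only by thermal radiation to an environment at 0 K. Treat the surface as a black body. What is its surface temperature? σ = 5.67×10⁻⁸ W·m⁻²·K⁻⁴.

Steady state: internal power = radiated power, P = εσA T⁴.
Radiating area A = 4πr² = 0.03969 m².
T⁴ = P/(εσA) = 179/(1.0·5.67×10⁻⁸·0.03969) = 7.954×10¹⁰ K⁴.
T = (7.954×10¹⁰)^(1/4).

T ≈ 531 K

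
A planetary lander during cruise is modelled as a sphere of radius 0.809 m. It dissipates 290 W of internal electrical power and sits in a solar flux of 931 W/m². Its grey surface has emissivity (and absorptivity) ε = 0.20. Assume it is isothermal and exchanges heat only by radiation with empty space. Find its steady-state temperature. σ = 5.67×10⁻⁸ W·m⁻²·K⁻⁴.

At steady state, absorbed solar power + internal power = radiated power.
Absorbed: α·S·A_cross = 0.20·931·2.056 = 382.8 W (cross-section πr²).
Total input = 382.8 + 290 = 672.8 W.
Radiated: εσ·A_surf·T⁴ with A_surf = 4πr² = 8.224 m².
T⁴ = 672.8/(0.20·5.67×10⁻⁸·8.224) = 7.214×10⁹ K⁴.

T ≈ 291 K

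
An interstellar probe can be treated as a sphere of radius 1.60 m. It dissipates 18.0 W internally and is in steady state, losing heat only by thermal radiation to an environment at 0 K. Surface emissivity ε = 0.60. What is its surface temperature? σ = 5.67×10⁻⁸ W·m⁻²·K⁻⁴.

T ≈ 63.7 K

Steady state: internal power = radiated power, P = εσA T⁴.
Radiating area A = 4πr² = 32.17 m².
T⁴ = P/(εσA) = 18.0/(0.60·5.67×10⁻⁸·32.17) = 1.645×10⁷ K⁴.
T = (1.645×10⁷)^(1/4).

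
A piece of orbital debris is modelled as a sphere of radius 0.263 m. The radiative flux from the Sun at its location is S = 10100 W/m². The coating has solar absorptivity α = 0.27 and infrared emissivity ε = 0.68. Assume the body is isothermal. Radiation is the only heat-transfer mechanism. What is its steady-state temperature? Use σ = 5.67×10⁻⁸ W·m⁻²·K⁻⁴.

At equilibrium, absorbed power = emitted power.
Absorbing cross-section = πr² = 0.2173 m²; emitting surface = 4πr² = 0.8692 m² (ratio 4).
αS·A_cross = εσ·A_surf·T⁴  ⇒  T⁴ = αS/(ε·4σ).
T⁴ = 0.270·10100/(0.68·4·5.67×10⁻⁸) = 1.768×10¹⁰ K⁴.
T = (1.768×10¹⁰)^(1/4).

T ≈ 365 K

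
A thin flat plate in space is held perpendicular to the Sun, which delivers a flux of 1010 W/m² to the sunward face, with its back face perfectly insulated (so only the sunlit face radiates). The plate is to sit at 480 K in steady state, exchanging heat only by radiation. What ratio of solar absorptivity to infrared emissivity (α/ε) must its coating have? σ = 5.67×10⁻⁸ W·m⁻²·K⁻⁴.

α/ε ≈ 2.98

Balance: αS·A = εσ·1A·T⁴ ⇒ α/ε = σT⁴/S.
α/ε = 5.67×10⁻⁸·(480)⁴/1010 = 5.67×10⁻⁸·5.308×10¹⁰/1010.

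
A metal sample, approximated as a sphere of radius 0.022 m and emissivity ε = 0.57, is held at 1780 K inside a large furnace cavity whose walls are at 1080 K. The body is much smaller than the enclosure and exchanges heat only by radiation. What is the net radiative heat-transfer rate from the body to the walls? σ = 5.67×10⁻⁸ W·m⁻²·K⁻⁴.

For a small grey body in a large enclosure: P_net = εσA(T_body⁴ − T_wall⁴).
A = 4πr² = 0.006082 m²; T_body⁴ − T_wall⁴ = 1.004×10¹³ − 1.360×10¹² = 8.678×10¹² K⁴.
|P_net| = 0.57·5.67×10⁻⁸·0.006082·8.678×10¹².

P_net ≈ 1710 W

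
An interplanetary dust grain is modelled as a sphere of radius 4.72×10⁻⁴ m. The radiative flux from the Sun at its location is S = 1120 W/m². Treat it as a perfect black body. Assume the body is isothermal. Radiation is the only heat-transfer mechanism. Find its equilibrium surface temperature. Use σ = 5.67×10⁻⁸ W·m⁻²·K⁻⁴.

At equilibrium, absorbed power = emitted power.
Absorbing cross-section = πr² = 6.999×10⁻⁷ m²; emitting surface = 4πr² = 2.800×10⁻⁶ m² (ratio 4).
S·A_cross = εσ·A_surf·T⁴  ⇒  T⁴ = S/(4σ).
T⁴ = 1.00·1120/(4·5.67×10⁻⁸) = 4.938×10⁹ K⁴.
T = (4.938×10⁹)^(1/4).

T ≈ 265 K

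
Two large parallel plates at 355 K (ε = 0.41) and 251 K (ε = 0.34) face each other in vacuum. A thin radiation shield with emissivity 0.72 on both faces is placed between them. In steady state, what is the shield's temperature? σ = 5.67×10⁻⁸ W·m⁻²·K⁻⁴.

In steady state the net flux on the hot side equals that on the cold side.
σ(T₁⁴−T_s⁴)/D₁ = σ(T_s⁴−T₂⁴)/D₂, with D₁ = 1/ε₁+1/ε_s−1 = 2.828, D₂ = 1/ε_s+1/ε₂−1 = 3.330.
Solve for T_s⁴: T_s⁴ = (D₂·T₁⁴ + D₁·T₂⁴)/(D₁+D₂) = 1.041×10¹⁰ K⁴.

T_s ≈ 319 K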